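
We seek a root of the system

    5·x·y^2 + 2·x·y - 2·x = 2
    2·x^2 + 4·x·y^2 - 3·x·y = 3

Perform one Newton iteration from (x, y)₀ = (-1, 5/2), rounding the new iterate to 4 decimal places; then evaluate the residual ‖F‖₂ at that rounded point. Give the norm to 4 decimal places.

12.3249

At (-1, 5/2): F = (-36.2500, -18.5000).
Jacobian J = [[5·y^2 + 2·y - 2, 10·x·y + 2·x], [4·x + 4·y^2 - 3·y, 8·x·y - 3·x]].
At the point, J = [[34.2500, -27.0000], [13.5000, -17.0000]] (det J = -217.7500).
Solving J·Δ = −F gives Δ = (0.5362, -0.6625).
Then the next iterate is (x, y)₁ = (-0.4638, 1.8375).
Re-evaluating at (-0.4638, 1.8375): F = (-10.606751, -6.276990), so ‖F‖₂ = 12.3249.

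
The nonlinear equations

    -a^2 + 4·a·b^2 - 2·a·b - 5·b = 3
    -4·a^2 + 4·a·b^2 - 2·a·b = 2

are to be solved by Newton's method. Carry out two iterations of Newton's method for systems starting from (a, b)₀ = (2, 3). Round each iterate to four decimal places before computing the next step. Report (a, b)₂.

(1.8159, 1.7687)

At (2, 3): F = (38.0000, 42.0000).
Jacobian J = [[-2·a + 4·b^2 - 2·b, 8·a·b - 2·a - 5], [-8·a + 4·b^2 - 2·b, 8·a·b - 2·a]].
At the point, J = [[26.0000, 39.0000], [14.0000, 44.0000]] (det J = 598.0000).
Solving J·Δ = −F gives Δ = (-0.0569, -0.9365).
Then the next iterate is (a, b)₁ = (1.9431, 2.0635).
Round to (1.9431, 2.0635) and repeat: F = (7.982819, 7.973406), J = [[9.018929, 23.190495], [-2.639671, 28.190495]].
Δ = (-0.1272, -0.2948), so (a, b)₂ = (1.8159, 1.7687).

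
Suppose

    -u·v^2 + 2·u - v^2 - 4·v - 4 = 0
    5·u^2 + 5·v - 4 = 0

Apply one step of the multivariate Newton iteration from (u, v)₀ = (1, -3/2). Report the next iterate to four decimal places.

(1.4941, -1.1882)

At (1, -3/2): F = (-0.5000, -6.5000).
Jacobian J = [[-v^2 + 2, -2·u·v - 2·v - 4], [10·u, 5]].
At the point, J = [[-0.2500, 2.0000], [10.0000, 5.0000]] (det J = -21.2500).
Solving J·Δ = −F gives Δ = (0.4941, 0.3118).
Then the next iterate is (u, v)₁ = (1.4941, -1.1882).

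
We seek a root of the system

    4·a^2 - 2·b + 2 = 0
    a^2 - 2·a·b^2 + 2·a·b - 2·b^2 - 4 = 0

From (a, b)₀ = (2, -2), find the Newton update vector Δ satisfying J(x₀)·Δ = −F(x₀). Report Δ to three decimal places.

At (2, -2): F = (22.000, -32.000).
Jacobian J = [[8·a, -2], [2·a - 2·b^2 + 2·b, -4·a·b + 2·a - 4·b]].
At the point, J = [[16.000, -2.000], [-8.000, 28.000]] (det J = 432.000).
Solving J·Δ = −F gives Δ = (-1.278, 0.778).

(-1.278, 0.778)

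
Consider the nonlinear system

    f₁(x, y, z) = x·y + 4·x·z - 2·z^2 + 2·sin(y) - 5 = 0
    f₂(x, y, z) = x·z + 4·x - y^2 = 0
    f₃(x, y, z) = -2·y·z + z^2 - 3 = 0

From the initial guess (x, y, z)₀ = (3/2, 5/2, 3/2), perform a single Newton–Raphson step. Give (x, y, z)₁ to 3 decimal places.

At (3/2, 5/2, 3/2): F = (4.44694, 2.000, -8.250).
Jacobian J = [[y + 4·z, x + 2·cos(y), 4·x - 4·z], [z + 4, -2·y, x], [0, -2·z, -2·y + 2·z]].
At the point, J = [[8.500, -0.10229, 0.000], [5.500, -5.000, 1.500], [0.000, -3.000, -2.000]] (det J = 122.12484).
Solving J·Δ = −F gives Δ = (-0.535, -0.983, -2.650).
Then the next iterate is (x, y, z)₁ = (0.965, 1.517, -1.150).

(0.965, 1.517, -1.150)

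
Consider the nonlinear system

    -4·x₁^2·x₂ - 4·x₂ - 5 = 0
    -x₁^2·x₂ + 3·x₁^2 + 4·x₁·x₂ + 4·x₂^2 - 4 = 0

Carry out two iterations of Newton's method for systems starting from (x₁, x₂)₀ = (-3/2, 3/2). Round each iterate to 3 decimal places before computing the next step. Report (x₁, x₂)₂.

(1.556, 0.326)

At (-3/2, 3/2): F = (-24.500, -0.625).
Jacobian J = [[-8·x₁·x₂, -4·x₁^2 - 4], [-2·x₁·x₂ + 6·x₁ + 4·x₂, -x₁^2 + 4·x₁ + 8·x₂]].
At the point, J = [[18.000, -13.000], [1.500, 3.750]] (det J = 87.000).
Solving J·Δ = −F gives Δ = (1.149, -0.293).
Then the next iterate is (x₁, x₂)₁ = (-0.351, 1.207).
Round to (-0.351, 1.207) and repeat: F = (-10.42281, 0.35367), J = [[3.38926, -4.49280], [3.56931, 8.12880]].
Δ = (1.907, -0.881), so (x₁, x₂)₂ = (1.556, 0.326).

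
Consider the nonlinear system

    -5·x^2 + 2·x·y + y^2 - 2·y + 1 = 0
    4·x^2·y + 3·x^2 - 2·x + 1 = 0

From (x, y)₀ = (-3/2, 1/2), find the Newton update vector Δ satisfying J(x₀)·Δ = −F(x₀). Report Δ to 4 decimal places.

At (-3/2, 1/2): F = (-12.5000, 15.2500).
Jacobian J = [[-10·x + 2·y, 2·x + 2·y - 2], [8·x·y + 6·x - 2, 4·x^2]].
At the point, J = [[16.0000, -4.0000], [-17.0000, 9.0000]] (det J = 76.0000).
Solving J·Δ = −F gives Δ = (0.6776, -0.4145).

(0.6776, -0.4145)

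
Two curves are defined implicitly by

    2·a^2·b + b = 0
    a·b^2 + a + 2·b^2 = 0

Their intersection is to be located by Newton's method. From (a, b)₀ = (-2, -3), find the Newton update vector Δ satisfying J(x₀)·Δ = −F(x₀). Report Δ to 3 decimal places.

(0.200, 2.467)

At (-2, -3): F = (-27.000, -2.000).
Jacobian J = [[4·a·b, 2·a^2 + 1], [b^2 + 1, 2·a·b + 4·b]].
At the point, J = [[24.000, 9.000], [10.000, 0.000]] (det J = -90.000).
Solving J·Δ = −F gives Δ = (0.200, 2.467).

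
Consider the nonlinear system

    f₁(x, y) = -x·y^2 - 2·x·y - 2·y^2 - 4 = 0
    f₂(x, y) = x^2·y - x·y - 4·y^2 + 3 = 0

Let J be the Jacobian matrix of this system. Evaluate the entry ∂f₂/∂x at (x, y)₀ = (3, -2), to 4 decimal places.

-10.0000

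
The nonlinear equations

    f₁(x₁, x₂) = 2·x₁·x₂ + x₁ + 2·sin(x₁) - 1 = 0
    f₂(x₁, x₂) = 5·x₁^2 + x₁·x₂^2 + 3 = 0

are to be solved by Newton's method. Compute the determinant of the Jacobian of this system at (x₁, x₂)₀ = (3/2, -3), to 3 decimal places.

-28.273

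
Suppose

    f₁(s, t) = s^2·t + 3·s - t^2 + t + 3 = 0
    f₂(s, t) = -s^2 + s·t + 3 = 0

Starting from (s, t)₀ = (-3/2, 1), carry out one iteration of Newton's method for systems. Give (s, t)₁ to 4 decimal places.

At (-3/2, 1): F = (0.7500, -0.7500).
Jacobian J = [[2·s·t + 3, s^2 - 2·t + 1], [-2·s + t, s]].
At the point, J = [[0.0000, 1.2500], [4.0000, -1.5000]] (det J = -5.0000).
Solving J·Δ = −F gives Δ = (-0.0375, -0.6000).
Then the next iterate is (s, t)₁ = (-1.5375, 0.4000).

(-1.5375, 0.4000)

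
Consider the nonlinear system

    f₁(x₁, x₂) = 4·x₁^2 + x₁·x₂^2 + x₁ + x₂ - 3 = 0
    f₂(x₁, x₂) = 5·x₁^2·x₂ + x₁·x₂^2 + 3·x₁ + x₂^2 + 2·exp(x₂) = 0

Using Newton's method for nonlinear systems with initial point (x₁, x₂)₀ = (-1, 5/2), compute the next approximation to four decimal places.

(-0.7020, 1.5066)

At (-1, 5/2): F = (-3.7500, 33.864988).
Jacobian J = [[8·x₁ + x₂^2 + 1, 2·x₁·x₂ + 1], [10·x₁·x₂ + x₂^2 + 3, 5·x₁^2 + 2·x₁·x₂ + 2·x₂ + 2·exp(x₂)]].
At the point, J = [[-0.7500, -4.0000], [-15.7500, 29.364988]] (det J = -85.023741).
Solving J·Δ = −F gives Δ = (0.2980, -0.9934).
Then the next iterate is (x₁, x₂)₁ = (-0.7020, 1.5066).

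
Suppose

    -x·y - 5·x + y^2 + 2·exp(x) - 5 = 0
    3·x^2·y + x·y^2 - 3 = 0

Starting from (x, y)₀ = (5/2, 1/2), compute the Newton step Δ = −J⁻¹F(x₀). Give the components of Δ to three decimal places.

(-0.328, -0.210)

At (5/2, 1/2): F = (5.86499, 7.000).
Jacobian J = [[-y + 2·exp(x) - 5, -x + 2·y], [6·x·y + y^2, 3·x^2 + 2·x·y]].
At the point, J = [[18.86499, -1.500], [7.750, 21.250]] (det J = 412.50599).
Solving J·Δ = −F gives Δ = (-0.328, -0.210).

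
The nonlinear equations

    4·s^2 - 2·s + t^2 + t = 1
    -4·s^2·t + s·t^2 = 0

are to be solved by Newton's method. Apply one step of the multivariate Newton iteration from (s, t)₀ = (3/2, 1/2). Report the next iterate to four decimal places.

(0.9508, 0.3711)

At (3/2, 1/2): F = (5.7500, -4.1250).
Jacobian J = [[8·s - 2, 2·t + 1], [-8·s·t + t^2, -4·s^2 + 2·s·t]].
At the point, J = [[10.0000, 2.0000], [-5.7500, -7.5000]] (det J = -63.5000).
Solving J·Δ = −F gives Δ = (-0.5492, -0.1289).
Then the next iterate is (s, t)₁ = (0.9508, 0.3711).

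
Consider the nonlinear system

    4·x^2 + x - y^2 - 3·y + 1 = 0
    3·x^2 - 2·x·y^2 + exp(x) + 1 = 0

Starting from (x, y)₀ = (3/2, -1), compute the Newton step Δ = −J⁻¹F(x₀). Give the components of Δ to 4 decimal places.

At (3/2, -1): F = (13.5000, 9.231689).
Jacobian J = [[8·x + 1, -2·y - 3], [6·x - 2·y^2 + exp(x), -4·x·y]].
At the point, J = [[13.0000, -1.0000], [11.481689, 6.0000]] (det J = 89.481689).
Solving J·Δ = −F gives Δ = (-1.0084, 0.3910).

(-1.0084, 0.3910)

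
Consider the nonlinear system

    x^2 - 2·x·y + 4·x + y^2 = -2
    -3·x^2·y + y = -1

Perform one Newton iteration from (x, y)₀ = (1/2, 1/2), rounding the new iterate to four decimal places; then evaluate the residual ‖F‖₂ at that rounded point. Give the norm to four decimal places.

At (1/2, 1/2): F = (4.0000, 1.1250).
Jacobian J = [[2·x - 2·y + 4, -2·x + 2·y], [-6·x·y, -3·x^2 + 1]].
At the point, J = [[4.0000, 0.0000], [-1.5000, 0.2500]] (det J = 1.0000).
Solving J·Δ = −F gives Δ = (-1.0000, -10.5000).
Then the next iterate is (x, y)₁ = (-0.5000, -10.0000).
Re-evaluating at (-0.5000, -10.0000): F = (90.2500, -1.5000), so ‖F‖₂ = 90.2625.

90.2625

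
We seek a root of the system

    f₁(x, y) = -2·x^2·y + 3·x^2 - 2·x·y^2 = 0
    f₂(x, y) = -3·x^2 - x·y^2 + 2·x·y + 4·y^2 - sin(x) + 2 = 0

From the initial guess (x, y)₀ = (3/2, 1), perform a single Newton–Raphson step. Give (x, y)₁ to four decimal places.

At (3/2, 1): F = (-0.7500, -0.247495).
Jacobian J = [[-4·x·y + 6·x - 2·y^2, -2·x^2 - 4·x·y], [-6·x - y^2 + 2·y - cos(x), -2·x·y + 2·x + 8·y]].
At the point, J = [[1.0000, -10.5000], [-8.070737, 8.0000]] (det J = -76.742741).
Solving J·Δ = −F gives Δ = (-0.1120, -0.0821).
Then the next iterate is (x, y)₁ = (1.3880, 0.9179).

(1.3880, 0.9179)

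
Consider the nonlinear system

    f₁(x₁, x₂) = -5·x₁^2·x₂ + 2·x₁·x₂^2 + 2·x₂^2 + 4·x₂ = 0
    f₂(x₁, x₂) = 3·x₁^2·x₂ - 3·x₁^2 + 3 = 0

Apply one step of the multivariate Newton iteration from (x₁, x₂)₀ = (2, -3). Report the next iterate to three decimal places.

(1.285, -2.112)

At (2, -3): F = (102.000, -45.000).
Jacobian J = [[-10·x₁·x₂ + 2·x₂^2, -5·x₁^2 + 4·x₁·x₂ + 4·x₂ + 4], [6·x₁·x₂ - 6·x₁, 3·x₁^2]].
At the point, J = [[78.000, -52.000], [-48.000, 12.000]] (det J = -1560.000).
Solving J·Δ = −F gives Δ = (-0.715, 0.888).
Then the next iterate is (x₁, x₂)₁ = (1.285, -2.112).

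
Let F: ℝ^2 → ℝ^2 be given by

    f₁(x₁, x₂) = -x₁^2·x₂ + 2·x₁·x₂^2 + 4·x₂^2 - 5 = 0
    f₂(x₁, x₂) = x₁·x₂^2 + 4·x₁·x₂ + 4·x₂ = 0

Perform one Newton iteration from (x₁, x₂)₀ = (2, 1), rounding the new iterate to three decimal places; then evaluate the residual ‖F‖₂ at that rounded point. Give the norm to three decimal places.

At (2, 1): F = (-1.000, 14.000).
Jacobian J = [[-2·x₁·x₂ + 2·x₂^2, -x₁^2 + 4·x₁·x₂ + 8·x₂], [x₂^2 + 4·x₂, 2·x₁·x₂ + 4·x₁ + 4]].
At the point, J = [[-2.000, 12.000], [5.000, 16.000]] (det J = -92.000).
Solving J·Δ = −F gives Δ = (-2.000, -0.250).
Then the next iterate is (x₁, x₂)₁ = (0.000, 0.750).
Re-evaluating at (0.000, 0.750): F = (-2.750, 3.000), so ‖F‖₂ = 4.070.

4.070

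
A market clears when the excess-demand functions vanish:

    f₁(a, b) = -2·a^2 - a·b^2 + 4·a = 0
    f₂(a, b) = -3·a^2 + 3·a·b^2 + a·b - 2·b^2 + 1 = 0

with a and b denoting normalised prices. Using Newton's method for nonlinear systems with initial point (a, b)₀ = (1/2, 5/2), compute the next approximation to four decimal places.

At (1/2, 5/2): F = (-1.6250, -1.6250).
Jacobian J = [[-4·a - b^2 + 4, -2·a·b], [-6·a + 3·b^2 + b, 6·a·b + a - 4·b]].
At the point, J = [[-4.2500, -2.5000], [18.2500, -2.0000]] (det J = 54.1250).
Solving J·Δ = −F gives Δ = (0.0150, -0.6755).
Then the next iterate is (a, b)₁ = (0.5150, 1.8245).

(0.5150, 1.8245)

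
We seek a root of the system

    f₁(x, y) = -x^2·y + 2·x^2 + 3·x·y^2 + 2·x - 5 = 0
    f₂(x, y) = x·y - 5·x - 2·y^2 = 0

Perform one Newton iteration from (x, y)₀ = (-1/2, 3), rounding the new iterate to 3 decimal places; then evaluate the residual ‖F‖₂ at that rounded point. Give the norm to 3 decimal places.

At (-1/2, 3): F = (-19.750, -17.000).
Jacobian J = [[-2·x·y + 4·x + 3·y^2 + 2, -x^2 + 6·x·y], [y - 5, x - 4·y]].
At the point, J = [[30.000, -9.250], [-2.000, -12.500]] (det J = -393.500).
Solving J·Δ = −F gives Δ = (0.228, -1.396).
Then the next iterate is (x, y)₁ = (-0.272, 1.604).
Re-evaluating at (-0.272, 1.604): F = (-7.61412, -4.22192), so ‖F‖₂ = 8.706.

8.706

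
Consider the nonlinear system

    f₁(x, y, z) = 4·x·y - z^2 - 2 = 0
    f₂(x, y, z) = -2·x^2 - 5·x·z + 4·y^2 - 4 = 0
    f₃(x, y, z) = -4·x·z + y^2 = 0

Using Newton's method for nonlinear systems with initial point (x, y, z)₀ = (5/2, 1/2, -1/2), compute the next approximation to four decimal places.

(0.9240, 0.5190, -0.2883)

At (5/2, 1/2, -1/2): F = (2.7500, -9.2500, 5.2500).
Jacobian J = [[4·y, 4·x, -2·z], [-4·x - 5·z, 8·y, -5·x], [-4·z, 2·y, -4·x]].
At the point, J = [[2.0000, 10.0000, 1.0000], [-7.5000, 4.0000, -12.5000], [2.0000, 1.0000, -10.0000]] (det J = -1070.5000).
Solving J·Δ = −F gives Δ = (-1.5760, 0.0190, 0.2117).
Then the next iterate is (x, y, z)₁ = (0.9240, 0.5190, -0.2883).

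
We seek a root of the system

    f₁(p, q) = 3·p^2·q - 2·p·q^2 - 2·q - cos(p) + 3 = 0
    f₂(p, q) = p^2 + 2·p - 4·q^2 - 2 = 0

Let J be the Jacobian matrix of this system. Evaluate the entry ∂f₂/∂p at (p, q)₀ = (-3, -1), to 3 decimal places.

-4.000

∂f₂/∂p = 2·p + 2.
At (-3, -1) this is -4.000.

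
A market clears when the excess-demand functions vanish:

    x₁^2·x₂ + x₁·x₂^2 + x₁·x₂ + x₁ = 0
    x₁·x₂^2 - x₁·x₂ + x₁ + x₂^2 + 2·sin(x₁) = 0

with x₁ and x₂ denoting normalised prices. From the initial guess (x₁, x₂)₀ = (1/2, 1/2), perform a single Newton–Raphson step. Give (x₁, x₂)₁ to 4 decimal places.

At (1/2, 1/2): F = (1.0000, 1.583851).
Jacobian J = [[2·x₁·x₂ + x₂^2 + x₂ + 1, x₁^2 + 2·x₁·x₂ + x₁], [x₂^2 - x₂ + 2·cos(x₁) + 1, 2·x₁·x₂ - x₁ + 2·x₂]].
At the point, J = [[2.2500, 1.2500], [2.505165, 1.0000]] (det J = -0.881456).
Solving J·Δ = −F gives Δ = (-1.1116, 1.2009).
Then the next iterate is (x₁, x₂)₁ = (-0.6116, 1.7009).

(-0.6116, 1.7009)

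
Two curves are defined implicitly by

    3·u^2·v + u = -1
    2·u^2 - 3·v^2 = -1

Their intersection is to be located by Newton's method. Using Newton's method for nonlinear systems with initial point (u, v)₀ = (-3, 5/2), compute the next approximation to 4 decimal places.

At (-3, 5/2): F = (65.5000, 0.2500).
Jacobian J = [[6·u·v + 1, 3·u^2], [4·u, -6·v]].
At the point, J = [[-44.0000, 27.0000], [-12.0000, -15.0000]] (det J = 984.0000).
Solving J·Δ = −F gives Δ = (1.0053, -0.7876).
Then the next iterate is (u, v)₁ = (-1.9947, 1.7124).

(-1.9947, 1.7124)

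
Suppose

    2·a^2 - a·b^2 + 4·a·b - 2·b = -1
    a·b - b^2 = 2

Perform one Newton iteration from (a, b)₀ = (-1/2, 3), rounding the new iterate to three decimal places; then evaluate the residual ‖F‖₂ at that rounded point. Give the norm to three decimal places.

At (-1/2, 3): F = (-6.000, -12.500).
Jacobian J = [[4·a - b^2 + 4·b, -2·a·b + 4·a - 2], [b, a - 2·b]].
At the point, J = [[1.000, -1.000], [3.000, -6.500]] (det J = -3.500).
Solving J·Δ = −F gives Δ = (7.571, 1.571).
Then the next iterate is (a, b)₁ = (7.071, 4.571).
Re-evaluating at (7.071, 4.571): F = (73.40048, 9.42750), so ‖F‖₂ = 74.003.

74.003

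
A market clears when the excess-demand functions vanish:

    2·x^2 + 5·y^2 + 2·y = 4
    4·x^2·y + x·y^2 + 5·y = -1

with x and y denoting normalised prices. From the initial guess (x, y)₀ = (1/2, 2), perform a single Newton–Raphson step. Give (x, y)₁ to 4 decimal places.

(-0.1694, 1.1290)

At (1/2, 2): F = (20.5000, 15.0000).
Jacobian J = [[4·x, 10·y + 2], [8·x·y + y^2, 4·x^2 + 2·x·y + 5]].
At the point, J = [[2.0000, 22.0000], [12.0000, 8.0000]] (det J = -248.0000).
Solving J·Δ = −F gives Δ = (-0.6694, -0.8710).
Then the next iterate is (x, y)₁ = (-0.1694, 1.1290).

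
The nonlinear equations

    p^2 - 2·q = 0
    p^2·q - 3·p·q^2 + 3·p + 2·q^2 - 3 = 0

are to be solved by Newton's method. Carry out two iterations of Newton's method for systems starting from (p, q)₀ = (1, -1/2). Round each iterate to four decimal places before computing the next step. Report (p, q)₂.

(0.9363, 0.3869)

At (1, -1/2): F = (2.0000, -0.7500).
Jacobian J = [[2·p, -2], [2·p·q - 3·q^2 + 3, p^2 - 6·p·q + 4·q]].
At the point, J = [[2.0000, -2.0000], [1.2500, 2.0000]] (det J = 6.5000).
Solving J·Δ = −F gives Δ = (-0.3846, 0.6154).
Then the next iterate is (p, q)₁ = (0.6154, 0.1154).
Round to (0.6154, 0.1154) and repeat: F = (0.147917, -1.108048), J = [[1.2308, -2.0000], [3.102083, 0.414214]].
Δ = (0.3209, 0.2715), so (p, q)₂ = (0.9363, 0.3869).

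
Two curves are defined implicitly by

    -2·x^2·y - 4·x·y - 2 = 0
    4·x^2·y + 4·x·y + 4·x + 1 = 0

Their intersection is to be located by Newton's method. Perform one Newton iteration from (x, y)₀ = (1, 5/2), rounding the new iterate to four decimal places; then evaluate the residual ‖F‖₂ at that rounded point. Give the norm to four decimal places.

8.4616

At (1, 5/2): F = (-17.0000, 25.0000).
Jacobian J = [[-4·x·y - 4·y, -2·x^2 - 4·x], [8·x·y + 4·y + 4, 4·x^2 + 4·x]].
At the point, J = [[-20.0000, -6.0000], [34.0000, 8.0000]] (det J = 44.0000).
Solving J·Δ = −F gives Δ = (-0.3182, -1.7727).
Then the next iterate is (x, y)₁ = (0.6818, 0.7273).
Re-evaluating at (0.6818, 0.7273): F = (-4.659665, 7.063038), so ‖F‖₂ = 8.4616.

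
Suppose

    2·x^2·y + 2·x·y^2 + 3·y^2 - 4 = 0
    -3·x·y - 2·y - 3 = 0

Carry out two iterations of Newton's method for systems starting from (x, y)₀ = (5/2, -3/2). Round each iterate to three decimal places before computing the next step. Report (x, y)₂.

At (5/2, -3/2): F = (-4.750, 11.250).
Jacobian J = [[4·x·y + 2·y^2, 2·x^2 + 4·x·y + 6·y], [-3·y, -3·x - 2]].
At the point, J = [[-10.500, -11.500], [4.500, -9.500]] (det J = 151.500).
Solving J·Δ = −F gives Δ = (-1.152, 0.639).
Then the next iterate is (x, y)₁ = (1.348, -0.861).
Round to (1.348, -0.861) and repeat: F = (-2.90649, 2.20388), J = [[-3.15987, -6.17430], [2.583, -6.044]].
Δ = (-0.890, -0.016), so (x, y)₂ = (0.458, -0.877).

(0.458, -0.877)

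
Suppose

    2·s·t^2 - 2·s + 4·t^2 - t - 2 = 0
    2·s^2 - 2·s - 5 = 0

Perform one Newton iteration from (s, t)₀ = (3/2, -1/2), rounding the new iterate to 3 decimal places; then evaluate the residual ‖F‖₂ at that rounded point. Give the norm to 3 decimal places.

3.501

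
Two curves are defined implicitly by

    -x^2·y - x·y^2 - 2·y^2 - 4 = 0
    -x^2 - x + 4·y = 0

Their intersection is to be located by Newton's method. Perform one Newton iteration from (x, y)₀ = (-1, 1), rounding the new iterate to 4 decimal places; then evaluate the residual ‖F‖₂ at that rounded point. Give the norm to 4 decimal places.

5.1918

At (-1, 1): F = (-6.0000, 4.0000).
Jacobian J = [[-2·x·y - y^2, -x^2 - 2·x·y - 4·y], [-2·x - 1, 4]].
At the point, J = [[1.0000, -3.0000], [1.0000, 4.0000]] (det J = 7.0000).
Solving J·Δ = −F gives Δ = (1.7143, -1.4286).
Then the next iterate is (x, y)₁ = (0.7143, -0.4286).
Re-evaluating at (0.7143, -0.4286): F = (-4.279929, -2.938924), so ‖F‖₂ = 5.1918.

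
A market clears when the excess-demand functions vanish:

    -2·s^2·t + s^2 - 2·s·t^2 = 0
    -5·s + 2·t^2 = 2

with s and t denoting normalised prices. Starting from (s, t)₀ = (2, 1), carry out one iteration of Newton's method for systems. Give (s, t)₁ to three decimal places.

(0.154, 1.192)

At (2, 1): F = (-8.000, -10.000).
Jacobian J = [[-4·s·t + 2·s - 2·t^2, -2·s^2 - 4·s·t], [-5, 4·t]].
At the point, J = [[-6.000, -16.000], [-5.000, 4.000]] (det J = -104.000).
Solving J·Δ = −F gives Δ = (-1.846, 0.192).
Then the next iterate is (s, t)₁ = (0.154, 1.192).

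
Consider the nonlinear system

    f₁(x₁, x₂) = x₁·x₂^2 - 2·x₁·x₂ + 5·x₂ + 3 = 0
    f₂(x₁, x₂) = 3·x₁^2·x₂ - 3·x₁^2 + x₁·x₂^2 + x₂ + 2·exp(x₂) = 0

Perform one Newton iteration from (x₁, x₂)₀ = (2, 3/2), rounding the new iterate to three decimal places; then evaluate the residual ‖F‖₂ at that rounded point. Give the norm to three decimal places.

At (2, 3/2): F = (9.000, 20.96338).
Jacobian J = [[x₂^2 - 2·x₂, 2·x₁·x₂ - 2·x₁ + 5], [6·x₁·x₂ - 6·x₁ + x₂^2, 3·x₁^2 + 2·x₁·x₂ + 2·exp(x₂) + 1]].
At the point, J = [[-0.750, 7.000], [8.250, 27.96338]] (det J = -78.72253).
Solving J·Δ = −F gives Δ = (1.333, -1.143).
Then the next iterate is (x₁, x₂)₁ = (3.333, 0.357).
Re-evaluating at (3.333, 0.357): F = (2.83003, -17.78919), so ‖F‖₂ = 18.013.

18.013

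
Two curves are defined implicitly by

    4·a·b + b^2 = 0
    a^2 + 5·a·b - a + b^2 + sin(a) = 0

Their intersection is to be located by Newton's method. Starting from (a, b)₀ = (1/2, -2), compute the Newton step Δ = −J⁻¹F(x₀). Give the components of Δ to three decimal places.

(-0.247, 0.987)

At (1/2, -2): F = (0.000, -0.77057).
Jacobian J = [[4·b, 4·a + 2·b], [2·a + 5·b + cos(a) - 1, 5·a + 2·b]].
At the point, J = [[-8.000, -2.000], [-9.12242, -1.500]] (det J = -6.24483).
Solving J·Δ = −F gives Δ = (-0.247, 0.987).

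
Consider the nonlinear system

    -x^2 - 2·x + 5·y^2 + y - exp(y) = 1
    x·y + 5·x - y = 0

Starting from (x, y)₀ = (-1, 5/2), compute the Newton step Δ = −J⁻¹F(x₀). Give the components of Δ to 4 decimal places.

At (-1, 5/2): F = (21.567506, -10.0000).
Jacobian J = [[-2·x - 2, 10·y - exp(y) + 1], [y + 5, x - 1]].
At the point, J = [[0.0000, 13.817506], [7.5000, -2.0000]] (det J = -103.631295).
Solving J·Δ = −F gives Δ = (0.9171, -1.5609).

(0.9171, -1.5609)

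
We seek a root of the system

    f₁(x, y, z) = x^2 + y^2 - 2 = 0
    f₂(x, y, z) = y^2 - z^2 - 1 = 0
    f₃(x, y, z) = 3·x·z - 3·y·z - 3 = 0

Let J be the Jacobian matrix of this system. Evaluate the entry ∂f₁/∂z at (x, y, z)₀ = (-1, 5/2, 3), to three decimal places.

∂f₁/∂z = 0.
At (-1, 5/2, 3) this is 0.000.

0.000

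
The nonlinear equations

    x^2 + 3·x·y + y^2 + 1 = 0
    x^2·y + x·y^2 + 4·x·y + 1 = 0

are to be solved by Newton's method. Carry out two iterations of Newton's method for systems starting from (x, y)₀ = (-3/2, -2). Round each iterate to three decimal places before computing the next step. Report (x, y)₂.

At (-3/2, -2): F = (16.250, 2.500).
Jacobian J = [[2·x + 3·y, 3·x + 2·y], [2·x·y + y^2 + 4·y, x^2 + 2·x·y + 4·x]].
At the point, J = [[-9.000, -8.500], [2.000, 2.250]] (det J = -3.250).
Solving J·Δ = −F gives Δ = (17.788, -16.923).
Then the next iterate is (x, y)₁ = (16.288, -18.923).
Round to (16.288, -18.923) and repeat: F = (-300.27460, -419.71733), J = [[-24.193, 11.018], [-334.04772, -285.98470]].
Δ = (-8.538, 8.505), so (x, y)₂ = (7.750, -10.418).

(7.750, -10.418)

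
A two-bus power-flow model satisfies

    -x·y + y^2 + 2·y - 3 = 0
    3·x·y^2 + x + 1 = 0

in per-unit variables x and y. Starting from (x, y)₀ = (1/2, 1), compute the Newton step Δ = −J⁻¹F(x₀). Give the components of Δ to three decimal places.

(-0.706, -0.059)

At (1/2, 1): F = (-0.500, 3.000).
Jacobian J = [[-y, -x + 2·y + 2], [3·y^2 + 1, 6·x·y]].
At the point, J = [[-1.000, 3.500], [4.000, 3.000]] (det J = -17.000).
Solving J·Δ = −F gives Δ = (-0.706, -0.059).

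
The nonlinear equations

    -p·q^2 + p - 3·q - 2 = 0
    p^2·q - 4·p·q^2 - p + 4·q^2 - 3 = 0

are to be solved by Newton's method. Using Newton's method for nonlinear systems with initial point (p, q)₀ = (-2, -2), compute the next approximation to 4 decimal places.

(-1.6667, -1.1818)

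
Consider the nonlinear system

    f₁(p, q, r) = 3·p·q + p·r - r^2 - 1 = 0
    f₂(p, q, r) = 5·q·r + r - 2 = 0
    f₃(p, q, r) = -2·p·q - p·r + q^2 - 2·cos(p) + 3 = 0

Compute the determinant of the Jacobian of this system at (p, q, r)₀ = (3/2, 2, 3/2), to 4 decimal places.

-379.8044

J = [[3·q + r, 3·p, p - 2·r], [0, 5·r, 5·q + 1], [-2·q - r + 2·sin(p), -2·p + 2·q, -p]].
At the point, J = [[7.5000, 4.5000, -1.5000], [0.0000, 7.5000, 11.0000], [-3.505010, 1.0000, -1.5000]].
det J = -379.8044.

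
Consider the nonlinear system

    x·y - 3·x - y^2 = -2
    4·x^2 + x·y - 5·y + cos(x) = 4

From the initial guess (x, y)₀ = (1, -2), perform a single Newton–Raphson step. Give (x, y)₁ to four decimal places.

At (1, -2): F = (-7.0000, 8.540302).
Jacobian J = [[y - 3, x - 2·y], [8·x + y - sin(x), x - 5]].
At the point, J = [[-5.0000, 5.0000], [5.158529, -4.0000]] (det J = -5.792645).
Solving J·Δ = −F gives Δ = (-2.5380, -1.1380).
Then the next iterate is (x, y)₁ = (-1.5380, -3.1380).

(-1.5380, -3.1380)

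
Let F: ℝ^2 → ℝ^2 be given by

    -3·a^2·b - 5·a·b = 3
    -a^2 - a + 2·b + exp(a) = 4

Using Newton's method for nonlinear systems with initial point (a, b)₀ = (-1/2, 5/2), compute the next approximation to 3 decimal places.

At (-1/2, 5/2): F = (1.375, 1.85653).
Jacobian J = [[-6·a·b - 5·b, -3·a^2 - 5·a], [-2·a + exp(a) - 1, 2]].
At the point, J = [[-5.000, 1.750], [0.60653, 2.000]] (det J = -11.06143).
Solving J·Δ = −F gives Δ = (-0.045, -0.915).
Then the next iterate is (a, b)₁ = (-0.545, 1.585).

(-0.545, 1.585)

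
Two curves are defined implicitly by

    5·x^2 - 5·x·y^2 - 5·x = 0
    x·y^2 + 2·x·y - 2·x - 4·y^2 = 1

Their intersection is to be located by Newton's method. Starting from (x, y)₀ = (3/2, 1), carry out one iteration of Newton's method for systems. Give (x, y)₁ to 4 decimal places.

(10.5000, 3.7500)

At (3/2, 1): F = (-3.7500, -3.5000).
Jacobian J = [[10·x - 5·y^2 - 5, -10·x·y], [y^2 + 2·y - 2, 2·x·y + 2·x - 8·y]].
At the point, J = [[5.0000, -15.0000], [1.0000, -2.0000]] (det J = 5.0000).
Solving J·Δ = −F gives Δ = (9.0000, 2.7500).
Then the next iterate is (x, y)₁ = (10.5000, 3.7500).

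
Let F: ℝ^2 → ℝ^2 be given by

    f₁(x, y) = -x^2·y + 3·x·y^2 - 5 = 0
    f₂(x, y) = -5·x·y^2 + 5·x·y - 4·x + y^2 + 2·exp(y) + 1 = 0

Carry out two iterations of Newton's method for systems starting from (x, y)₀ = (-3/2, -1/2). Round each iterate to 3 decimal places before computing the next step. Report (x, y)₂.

(-2.349, 0.518)

At (-3/2, -1/2): F = (-5.000, 14.08806).
Jacobian J = [[-2·x·y + 3·y^2, -x^2 + 6·x·y], [-5·y^2 + 5·y - 4, -10·x·y + 5·x + 2·y + 2·exp(y)]].
At the point, J = [[-0.750, 2.250], [-7.750, -14.78694]] (det J = 28.52770).
Solving J·Δ = −F gives Δ = (-1.481, 1.729).
Then the next iterate is (x, y)₁ = (-2.981, 1.229).
Round to (-2.981, 1.229) and repeat: F = (-29.42921, 25.46494), J = [[11.85862, -30.86825], [-5.40721, 31.02511]].
Δ = (0.632, -0.711), so (x, y)₂ = (-2.349, 0.518).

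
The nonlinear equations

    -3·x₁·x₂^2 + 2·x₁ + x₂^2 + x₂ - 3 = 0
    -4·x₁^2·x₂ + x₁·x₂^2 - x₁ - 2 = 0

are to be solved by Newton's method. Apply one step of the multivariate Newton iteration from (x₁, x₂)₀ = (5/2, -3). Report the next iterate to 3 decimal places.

At (5/2, -3): F = (-59.500, 93.000).
Jacobian J = [[-3·x₂^2 + 2, -6·x₁·x₂ + 2·x₂ + 1], [-8·x₁·x₂ + x₂^2 - 1, -4·x₁^2 + 2·x₁·x₂]].
At the point, J = [[-25.000, 40.000], [68.000, -40.000]] (det J = -1720.000).
Solving J·Δ = −F gives Δ = (-0.779, 1.001).
Then the next iterate is (x₁, x₂)₁ = (1.721, -1.999).

(1.721, -1.999)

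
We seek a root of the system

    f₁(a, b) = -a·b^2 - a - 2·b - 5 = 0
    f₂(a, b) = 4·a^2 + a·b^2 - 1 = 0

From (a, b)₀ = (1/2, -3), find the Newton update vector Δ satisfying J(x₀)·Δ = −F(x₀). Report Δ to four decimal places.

At (1/2, -3): F = (-4.0000, 4.5000).
Jacobian J = [[-b^2 - 1, -2·a·b - 2], [8·a + b^2, 2·a·b]].
At the point, J = [[-10.0000, 1.0000], [13.0000, -3.0000]] (det J = 17.0000).
Solving J·Δ = −F gives Δ = (-0.4412, -0.4118).

(-0.4412, -0.4118)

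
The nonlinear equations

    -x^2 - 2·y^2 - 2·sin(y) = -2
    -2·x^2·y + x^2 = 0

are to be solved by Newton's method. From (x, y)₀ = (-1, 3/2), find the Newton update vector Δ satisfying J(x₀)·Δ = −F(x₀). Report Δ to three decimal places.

(0.063, -0.874)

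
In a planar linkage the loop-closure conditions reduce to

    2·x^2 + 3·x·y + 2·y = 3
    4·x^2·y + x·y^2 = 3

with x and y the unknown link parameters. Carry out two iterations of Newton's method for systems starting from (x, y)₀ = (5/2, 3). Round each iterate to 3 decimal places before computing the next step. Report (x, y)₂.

(-2.070, 5.625)

At (5/2, 3): F = (38.000, 94.500).
Jacobian J = [[4·x + 3·y, 3·x + 2], [8·x·y + y^2, 4·x^2 + 2·x·y]].
At the point, J = [[19.000, 9.500], [69.000, 40.000]] (det J = 104.500).
Solving J·Δ = −F gives Δ = (-5.955, 7.909).
Then the next iterate is (x, y)₁ = (-3.455, 10.909).
Round to (-3.455, 10.909) and repeat: F = (-70.37974, 106.71732), J = [[18.907, -8.365], [-182.51848, -27.63309]].
Δ = (1.385, -5.284), so (x, y)₂ = (-2.070, 5.625).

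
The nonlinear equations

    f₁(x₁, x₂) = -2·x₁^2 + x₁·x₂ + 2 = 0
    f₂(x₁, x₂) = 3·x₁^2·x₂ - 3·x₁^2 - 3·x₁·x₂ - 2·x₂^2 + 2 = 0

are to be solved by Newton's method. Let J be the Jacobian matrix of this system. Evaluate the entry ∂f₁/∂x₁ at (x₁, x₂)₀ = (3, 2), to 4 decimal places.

-10.0000

∂f₁/∂x₁ = -4·x₁ + x₂.
At (3, 2) this is -10.0000.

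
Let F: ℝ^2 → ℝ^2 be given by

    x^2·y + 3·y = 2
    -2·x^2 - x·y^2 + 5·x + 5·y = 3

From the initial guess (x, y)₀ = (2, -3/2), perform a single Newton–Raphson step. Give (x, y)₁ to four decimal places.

At (2, -3/2): F = (-12.5000, -13.0000).
Jacobian J = [[2·x·y, x^2 + 3], [-4·x - y^2 + 5, -2·x·y + 5]].
At the point, J = [[-6.0000, 7.0000], [-5.2500, 11.0000]] (det J = -29.2500).
Solving J·Δ = −F gives Δ = (-1.5897, 0.4231).
Then the next iterate is (x, y)₁ = (0.4103, -1.0769).

(0.4103, -1.0769)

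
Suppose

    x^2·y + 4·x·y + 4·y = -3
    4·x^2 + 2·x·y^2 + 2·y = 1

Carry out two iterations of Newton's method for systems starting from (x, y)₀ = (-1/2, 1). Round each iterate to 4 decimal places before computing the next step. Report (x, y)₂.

(0.2083, -0.3333)

At (-1/2, 1): F = (5.2500, 1.0000).
Jacobian J = [[2·x·y + 4·y, x^2 + 4·x + 4], [8·x + 2·y^2, 4·x·y + 2]].
At the point, J = [[3.0000, 2.2500], [-2.0000, 0.0000]] (det J = 4.5000).
Solving J·Δ = −F gives Δ = (0.5000, -3.0000).
Then the next iterate is (x, y)₁ = (0.0000, -2.0000).
Round to (0.0000, -2.0000) and repeat: F = (-5.0000, -5.0000), J = [[-8.0000, 4.0000], [8.0000, 2.0000]].
Δ = (0.2083, 1.6667), so (x, y)₂ = (0.2083, -0.3333).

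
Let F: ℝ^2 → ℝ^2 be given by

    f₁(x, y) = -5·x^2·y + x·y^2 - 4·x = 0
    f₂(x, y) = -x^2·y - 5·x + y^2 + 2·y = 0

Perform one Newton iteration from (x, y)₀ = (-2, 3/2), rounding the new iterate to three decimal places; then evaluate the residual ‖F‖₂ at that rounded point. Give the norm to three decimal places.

At (-2, 3/2): F = (-26.500, 9.250).
Jacobian J = [[-10·x·y + y^2 - 4, -5·x^2 + 2·x·y], [-2·x·y - 5, -x^2 + 2·y + 2]].
At the point, J = [[28.250, -26.000], [1.000, 1.000]] (det J = 54.250).
Solving J·Δ = −F gives Δ = (-3.945, -5.305).
Then the next iterate is (x, y)₁ = (-5.945, -3.805).
Re-evaluating at (-5.945, -3.805): F = (610.10919, 171.07324), so ‖F‖₂ = 633.640.

633.640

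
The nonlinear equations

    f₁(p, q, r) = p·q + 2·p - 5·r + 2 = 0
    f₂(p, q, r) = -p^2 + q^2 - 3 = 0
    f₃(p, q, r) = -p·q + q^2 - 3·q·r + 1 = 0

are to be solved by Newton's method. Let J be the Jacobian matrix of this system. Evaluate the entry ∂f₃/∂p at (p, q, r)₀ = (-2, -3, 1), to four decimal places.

3.0000

∂f₃/∂p = -q.
At (-2, -3, 1) this is 3.0000.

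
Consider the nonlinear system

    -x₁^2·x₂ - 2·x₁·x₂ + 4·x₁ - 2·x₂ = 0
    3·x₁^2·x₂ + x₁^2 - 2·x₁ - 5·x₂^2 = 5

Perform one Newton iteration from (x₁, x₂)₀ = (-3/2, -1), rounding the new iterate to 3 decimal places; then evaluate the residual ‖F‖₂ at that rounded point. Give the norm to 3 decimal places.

At (-3/2, -1): F = (-4.750, -11.500).
Jacobian J = [[-2·x₁·x₂ - 2·x₂ + 4, -x₁^2 - 2·x₁ - 2], [6·x₁·x₂ + 2·x₁ - 2, 3·x₁^2 - 10·x₂]].
At the point, J = [[3.000, -1.250], [4.000, 16.750]] (det J = 55.250).
Solving J·Δ = −F gives Δ = (1.700, 0.281).
Then the next iterate is (x₁, x₂)₁ = (0.200, -0.719).
Re-evaluating at (0.200, -0.719): F = (2.55436, -8.03109), so ‖F‖₂ = 8.428.

8.428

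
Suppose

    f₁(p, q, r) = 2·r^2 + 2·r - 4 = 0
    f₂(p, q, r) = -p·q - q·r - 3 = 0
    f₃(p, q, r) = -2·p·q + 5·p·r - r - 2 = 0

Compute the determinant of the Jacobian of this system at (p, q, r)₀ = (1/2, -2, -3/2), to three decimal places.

-6.000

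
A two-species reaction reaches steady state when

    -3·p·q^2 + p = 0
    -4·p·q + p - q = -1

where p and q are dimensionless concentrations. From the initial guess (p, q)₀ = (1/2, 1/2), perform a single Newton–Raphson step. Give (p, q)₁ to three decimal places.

At (1/2, 1/2): F = (0.125, 0.000).
Jacobian J = [[-3·q^2 + 1, -6·p·q], [-4·q + 1, -4·p - 1]].
At the point, J = [[0.250, -1.500], [-1.000, -3.000]] (det J = -2.250).
Solving J·Δ = −F gives Δ = (-0.167, 0.056).
Then the next iterate is (p, q)₁ = (0.333, 0.556).

(0.333, 0.556)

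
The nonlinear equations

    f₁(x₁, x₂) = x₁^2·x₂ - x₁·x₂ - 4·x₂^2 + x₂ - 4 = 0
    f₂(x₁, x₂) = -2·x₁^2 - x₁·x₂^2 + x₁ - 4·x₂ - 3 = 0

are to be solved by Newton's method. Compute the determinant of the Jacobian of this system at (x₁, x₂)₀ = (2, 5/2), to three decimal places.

-330.250

J = [[2·x₁·x₂ - x₂, x₁^2 - x₁ - 8·x₂ + 1], [-4·x₁ - x₂^2 + 1, -2·x₁·x₂ - 4]].
At the point, J = [[7.500, -17.000], [-13.250, -14.000]].
det J = -330.250.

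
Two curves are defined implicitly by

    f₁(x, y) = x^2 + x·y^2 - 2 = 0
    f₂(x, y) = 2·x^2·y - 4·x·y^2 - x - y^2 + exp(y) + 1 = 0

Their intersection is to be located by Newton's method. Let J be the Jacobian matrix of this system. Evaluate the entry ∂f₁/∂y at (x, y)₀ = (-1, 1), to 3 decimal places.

-2.000

∂f₁/∂y = 2·x·y.
At (-1, 1) this is -2.000.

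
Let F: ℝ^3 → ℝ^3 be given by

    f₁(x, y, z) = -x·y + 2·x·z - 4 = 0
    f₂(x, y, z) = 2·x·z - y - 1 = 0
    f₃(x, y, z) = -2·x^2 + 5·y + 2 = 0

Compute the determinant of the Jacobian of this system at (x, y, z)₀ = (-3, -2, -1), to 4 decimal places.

J = [[-y + 2·z, -x, 2·x], [2·z, -1, 2·x], [-4·x, 5, 0]].
At the point, J = [[0.0000, 3.0000, -6.0000], [-2.0000, -1.0000, -6.0000], [12.0000, 5.0000, 0.0000]].
det J = -228.0000.

-228.0000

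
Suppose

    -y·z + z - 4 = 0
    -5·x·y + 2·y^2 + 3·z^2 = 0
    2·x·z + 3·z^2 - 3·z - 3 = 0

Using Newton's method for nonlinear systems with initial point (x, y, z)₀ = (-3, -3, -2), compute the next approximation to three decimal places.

At (-3, -3, -2): F = (-12.000, -15.000, 27.000).
Jacobian J = [[0, -z, -y + 1], [-5·y, -5·x + 4·y, 6·z], [2·z, 0, 2·x + 6·z - 3]].
At the point, J = [[0.000, 2.000, 4.000], [15.000, 3.000, -12.000], [-4.000, 0.000, -21.000]] (det J = 774.000).
Solving J·Δ = −F gives Δ = (1.093, 3.845, 1.078).
Then the next iterate is (x, y, z)₁ = (-1.907, 0.845, -0.922).

(-1.907, 0.845, -0.922)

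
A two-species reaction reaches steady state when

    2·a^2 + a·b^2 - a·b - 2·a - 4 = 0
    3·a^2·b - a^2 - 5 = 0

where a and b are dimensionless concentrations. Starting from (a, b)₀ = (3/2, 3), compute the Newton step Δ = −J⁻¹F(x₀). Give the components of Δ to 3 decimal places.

At (3/2, 3): F = (6.500, 13.000).
Jacobian J = [[4·a + b^2 - b - 2, 2·a·b - a], [6·a·b - 2·a, 3·a^2]].
At the point, J = [[10.000, 7.500], [24.000, 6.750]] (det J = -112.500).
Solving J·Δ = −F gives Δ = (-0.477, -0.231).

(-0.477, -0.231)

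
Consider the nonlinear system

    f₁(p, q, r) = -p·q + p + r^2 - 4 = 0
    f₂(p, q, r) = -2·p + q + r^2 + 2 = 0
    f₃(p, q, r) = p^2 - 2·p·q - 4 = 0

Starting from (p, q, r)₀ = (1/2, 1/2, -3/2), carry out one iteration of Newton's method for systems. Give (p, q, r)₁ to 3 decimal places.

At (1/2, 1/2, -3/2): F = (-1.500, 3.750, -4.250).
Jacobian J = [[-q + 1, -p, 2·r], [-2, 1, 2·r], [2·p - 2·q, -2·p, 0]].
At the point, J = [[0.500, -0.500, -3.000], [-2.000, 1.000, -3.000], [0.000, -1.000, 0.000]] (det J = -7.500).
Solving J·Δ = −F gives Δ = (-0.450, -4.250, 0.133).
Then the next iterate is (p, q, r)₁ = (0.050, -3.750, -1.367).

(0.050, -3.750, -1.367)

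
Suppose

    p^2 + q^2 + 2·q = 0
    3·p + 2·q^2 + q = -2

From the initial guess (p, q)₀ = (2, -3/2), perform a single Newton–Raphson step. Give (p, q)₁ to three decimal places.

At (2, -3/2): F = (3.250, 11.000).
Jacobian J = [[2·p, 2·q + 2], [3, 4·q + 1]].
At the point, J = [[4.000, -1.000], [3.000, -5.000]] (det J = -17.000).
Solving J·Δ = −F gives Δ = (-0.309, 2.015).
Then the next iterate is (p, q)₁ = (1.691, 0.515).

(1.691, 0.515)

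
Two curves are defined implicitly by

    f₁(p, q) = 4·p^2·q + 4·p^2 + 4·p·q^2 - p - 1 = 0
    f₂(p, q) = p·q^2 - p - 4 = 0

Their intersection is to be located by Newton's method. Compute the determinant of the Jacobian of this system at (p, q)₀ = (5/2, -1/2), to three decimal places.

-13.750

J = [[8·p·q + 8·p + 4·q^2 - 1, 4·p^2 + 8·p·q], [q^2 - 1, 2·p·q]].
At the point, J = [[10.000, 15.000], [-0.750, -2.500]].
det J = -13.750.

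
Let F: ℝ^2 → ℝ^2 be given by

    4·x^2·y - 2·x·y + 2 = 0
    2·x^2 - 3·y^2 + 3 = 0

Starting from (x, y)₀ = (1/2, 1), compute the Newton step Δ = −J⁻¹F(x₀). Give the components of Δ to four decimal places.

(-1.0000, -0.2500)

At (1/2, 1): F = (2.0000, 0.5000).
Jacobian J = [[8·x·y - 2·y, 4·x^2 - 2·x], [4·x, -6·y]].
At the point, J = [[2.0000, 0.0000], [2.0000, -6.0000]] (det J = -12.0000).
Solving J·Δ = −F gives Δ = (-1.0000, -0.2500).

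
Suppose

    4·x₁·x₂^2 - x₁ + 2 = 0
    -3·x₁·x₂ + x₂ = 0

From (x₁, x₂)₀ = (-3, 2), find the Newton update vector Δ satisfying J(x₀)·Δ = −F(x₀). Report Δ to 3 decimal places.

At (-3, 2): F = (-43.000, 20.000).
Jacobian J = [[4·x₂^2 - 1, 8·x₁·x₂], [-3·x₂, -3·x₁ + 1]].
At the point, J = [[15.000, -48.000], [-6.000, 10.000]] (det J = -138.000).
Solving J·Δ = −F gives Δ = (3.841, 0.304).

(3.841, 0.304)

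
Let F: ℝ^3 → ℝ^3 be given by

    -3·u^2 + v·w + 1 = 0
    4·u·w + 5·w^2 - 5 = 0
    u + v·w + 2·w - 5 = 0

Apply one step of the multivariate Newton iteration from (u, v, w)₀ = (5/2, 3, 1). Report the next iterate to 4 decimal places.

(1.4583, 3.0000, 0.7083)

At (5/2, 3, 1): F = (-14.7500, 10.0000, 2.5000).
Jacobian J = [[-6·u, w, v], [4·w, 0, 4·u + 10·w], [1, w, v + 2]].
At the point, J = [[-15.0000, 1.0000, 3.0000], [4.0000, 0.0000, 20.0000], [1.0000, 1.0000, 5.0000]] (det J = 312.0000).
Solving J·Δ = −F gives Δ = (-1.0417, 0.0000, -0.2917).
Then the next iterate is (u, v, w)₁ = (1.4583, 3.0000, 0.7083).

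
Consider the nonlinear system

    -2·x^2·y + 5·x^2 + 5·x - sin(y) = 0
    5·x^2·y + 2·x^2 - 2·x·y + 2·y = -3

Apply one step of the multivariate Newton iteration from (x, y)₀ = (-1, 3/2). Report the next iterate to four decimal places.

(-0.9362, -0.3997)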